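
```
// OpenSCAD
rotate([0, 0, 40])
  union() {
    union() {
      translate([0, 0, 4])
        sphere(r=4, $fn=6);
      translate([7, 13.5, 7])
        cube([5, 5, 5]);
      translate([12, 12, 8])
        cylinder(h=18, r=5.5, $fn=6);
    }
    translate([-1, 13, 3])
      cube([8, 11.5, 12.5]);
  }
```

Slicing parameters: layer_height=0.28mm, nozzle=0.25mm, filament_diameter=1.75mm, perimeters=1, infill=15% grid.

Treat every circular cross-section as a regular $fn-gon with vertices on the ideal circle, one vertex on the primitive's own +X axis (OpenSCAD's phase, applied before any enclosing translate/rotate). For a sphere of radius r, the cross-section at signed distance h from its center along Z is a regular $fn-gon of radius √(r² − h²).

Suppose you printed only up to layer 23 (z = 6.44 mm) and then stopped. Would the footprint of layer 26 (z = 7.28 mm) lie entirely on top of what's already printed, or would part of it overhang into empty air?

Compare the two slices. At z = 6.44: the r=4 sphere slices to a regular 6-gon of circumradius 3.170 (√(r²−h²) with h=2.44 from center) (area = (6/2)·3.170²·sin(360°/6) = 26.10 mm²); the cube at (7, 13.5) is absent (z outside [7, 12]); the cylinder at (12, 12) is not intersected at this z (z outside [8, 26]); Taking the union: only the r=4 sphere is present, so the union is just that shape — area = 26.10 mm²; the cube at (-1, 13) is present — its section is the full 8×11.5 rectangle (area 92.00 mm²); Combining (union): the 2 present regions are separate (no shared area or edge), so areas and boundary lengths simply add and each stays a separate island — area = 118.10 mm²; (whole slice rotated 40° about Z — lengths, areas and connectivity unchanged). At z = 7.28: the sphere: section is a regular 6-gon, circumradius = √(r²−h²) = √(4²−3.28²) = 2.289 (area = (6/2)·2.289²·sin(360°/6) = 13.62 mm²); the 5×5 cube at (7, 13.5) contributes its full rectangle (area 25.00 mm²); the cylinder at (12, 12) does not reach this height (z outside [8, 26]); Taking the union: the 2 present regions are separate (no shared area or edge), so areas and boundary lengths simply add and each stays a separate island — area = 38.62 mm²; the cube at (-1, 13) (footprint 8×11.5) is included at this height (area 92.00 mm²); Combining (union): the 2 present regions share edge segments without overlapping in area, so areas simply add but the touching pieces fuse into one outline (the shared edge portions become interior and drop out of the boundary) — area = 130.62 mm²; (rotated 40° about Z; rotation is an isometry so areas/perimeters/island counts are preserved). Checking containment: at z = 7.28 the cross-section extends beyond the z = 6.44 cross-section by about 25.00 mm².

part overhangs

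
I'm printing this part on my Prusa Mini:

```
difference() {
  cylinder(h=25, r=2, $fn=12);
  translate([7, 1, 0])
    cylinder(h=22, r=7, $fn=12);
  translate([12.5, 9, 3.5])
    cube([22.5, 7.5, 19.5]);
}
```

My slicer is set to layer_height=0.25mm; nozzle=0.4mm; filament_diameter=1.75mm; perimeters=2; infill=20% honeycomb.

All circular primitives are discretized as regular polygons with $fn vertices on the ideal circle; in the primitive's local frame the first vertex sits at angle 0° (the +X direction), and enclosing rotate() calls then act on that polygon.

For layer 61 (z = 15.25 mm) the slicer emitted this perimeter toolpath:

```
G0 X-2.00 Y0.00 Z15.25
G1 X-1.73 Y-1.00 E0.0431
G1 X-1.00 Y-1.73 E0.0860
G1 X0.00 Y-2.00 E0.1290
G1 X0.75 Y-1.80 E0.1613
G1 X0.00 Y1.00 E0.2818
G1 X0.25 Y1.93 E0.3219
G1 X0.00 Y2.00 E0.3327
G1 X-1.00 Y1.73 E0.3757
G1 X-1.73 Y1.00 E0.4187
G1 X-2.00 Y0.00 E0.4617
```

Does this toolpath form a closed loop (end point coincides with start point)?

yes

Start point (G0): (-2.00, 0.00). End point (last G1): the path returns to the start — closed.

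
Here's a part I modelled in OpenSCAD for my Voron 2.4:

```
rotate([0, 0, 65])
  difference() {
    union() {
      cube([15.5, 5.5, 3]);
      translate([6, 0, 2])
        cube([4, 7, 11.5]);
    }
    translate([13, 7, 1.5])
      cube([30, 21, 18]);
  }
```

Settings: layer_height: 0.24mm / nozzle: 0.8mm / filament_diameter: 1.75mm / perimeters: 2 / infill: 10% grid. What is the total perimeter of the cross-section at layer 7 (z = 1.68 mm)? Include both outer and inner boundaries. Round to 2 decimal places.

At z = 1.68 mm: the cube (footprint 15.5×5.5) is included at this height (perimeter 42.00 mm); the cube at (6, 0) is absent (z outside [2, 13.5]); Taking the union: only the 15.5×5.5 cube is present, so the union is just that shape — boundary = 42.00 mm; the cube at (13, 7) is present — its section is the full 30×21 rectangle (perimeter 102.00 mm); Taking the first minus the rest: starting from that combined region, the 30×21 cube at (13, 7) misses the remaining region (no effect) — boundary = 42.00 mm; (whole slice rotated 65° about Z — lengths, areas and connectivity unchanged). Overall, the cross-section is a single solid region. Total boundary length (outer) = 42.00 mm.

42.00 mm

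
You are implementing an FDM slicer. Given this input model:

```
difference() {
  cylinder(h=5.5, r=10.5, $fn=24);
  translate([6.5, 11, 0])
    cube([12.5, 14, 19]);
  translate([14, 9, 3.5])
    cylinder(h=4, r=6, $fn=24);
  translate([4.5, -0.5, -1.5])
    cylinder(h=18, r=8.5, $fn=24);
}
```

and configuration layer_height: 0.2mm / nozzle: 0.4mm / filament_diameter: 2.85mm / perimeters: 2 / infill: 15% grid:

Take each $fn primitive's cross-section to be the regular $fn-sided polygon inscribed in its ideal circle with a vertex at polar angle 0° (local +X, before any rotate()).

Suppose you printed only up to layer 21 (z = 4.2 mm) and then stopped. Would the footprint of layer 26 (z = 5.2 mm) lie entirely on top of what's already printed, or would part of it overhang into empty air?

entirely on top

Compare the two slices. At z = 4.2: the r=10.5 cylinder contributes a regular 24-gon of circumradius 10.5 (area = (24/2)·10.500²·sin(360°/24) = 342.42 mm²); the cube at (6.5, 11) is present — its section is the full 12.5×14 rectangle (area 175.00 mm²); the cylinder at (14, 9): section is a regular 24-gon, circumradius r=6 (area = (24/2)·6.000²·sin(360°/24) = 111.81 mm²); the cylinder at (4.5, -0.5): section is a regular 24-gon, circumradius r=8.5 (area = (24/2)·8.500²·sin(360°/24) = 224.40 mm²); Taking the first minus the rest: starting from the r=10.5 cylinder (342.42 mm²), the 12.5×14 cube at (6.5, 11) misses the remaining region (no effect); the r=6 cylinder at (14, 9) misses the remaining region (no effect); the r=8.5 cylinder at (4.5, -0.5) partially overlaps it — only the 190.08 mm² overlap (of its 224.40 mm²) is removed, clipping the outline — area = 152.34 mm². At z = 5.2: the r=10.5 cylinder contributes a regular 24-gon of circumradius 10.5 (area = (24/2)·10.500²·sin(360°/24) = 342.42 mm²); the cube at (6.5, 11) is present — its section is the full 12.5×14 rectangle (area 175.00 mm²); the r=6 cylinder at (14, 9) gives a regular 24-gon of circumradius 6 (constant along its height) (area = (24/2)·6.000²·sin(360°/24) = 111.81 mm²); the cylinder at (4.5, -0.5): section is a regular 24-gon, circumradius r=8.5 (area = (24/2)·8.500²·sin(360°/24) = 224.40 mm²); Subtracting the remaining from the first: starting from the r=10.5 cylinder (342.42 mm²), the 12.5×14 cube at (6.5, 11) misses the remaining region (no effect); the r=6 cylinder at (14, 9) misses the remaining region (no effect); the r=8.5 cylinder at (4.5, -0.5) partially overlaps it — only the 190.08 mm² overlap (of its 224.40 mm²) is removed, clipping the outline — area = 152.34 mm². Checking containment: the cross-section at z = 5.2 is a subset of the cross-section at z = 4.2.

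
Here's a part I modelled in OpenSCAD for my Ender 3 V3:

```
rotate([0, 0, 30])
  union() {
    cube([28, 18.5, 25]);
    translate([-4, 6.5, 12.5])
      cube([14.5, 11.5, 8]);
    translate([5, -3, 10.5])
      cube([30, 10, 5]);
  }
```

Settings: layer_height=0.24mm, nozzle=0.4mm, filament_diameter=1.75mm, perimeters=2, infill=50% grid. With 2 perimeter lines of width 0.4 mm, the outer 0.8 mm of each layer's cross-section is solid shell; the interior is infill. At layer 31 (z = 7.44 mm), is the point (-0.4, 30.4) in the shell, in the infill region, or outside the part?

outside

At z = 7.44 mm: the cube (footprint 28×18.5) is included at this height; the cube at (-4, 6.5) is absent (z outside [12.5, 20.5]); the cube at (5, -3) is not intersected at this z (z outside [10.5, 15.5]); Taking the union: only the 28×18.5 cube is present, so the union is just that shape — 1 connected region; (rotated 30° about Z; rotation is an isometry so areas/perimeters/island counts are preserved). Overall, the cross-section is a single solid region. Undo the 30° rotation: the query point maps to (14.854, 26.527) in the un-rotated model frame. The nearest boundary edge runs (28.00, 18.50)→(0.00, 18.50); distance from the point to it = 8.03 mm. The point is not inside any of the regions above, so it lies outside the cross-section (8.03 mm from the nearest boundary).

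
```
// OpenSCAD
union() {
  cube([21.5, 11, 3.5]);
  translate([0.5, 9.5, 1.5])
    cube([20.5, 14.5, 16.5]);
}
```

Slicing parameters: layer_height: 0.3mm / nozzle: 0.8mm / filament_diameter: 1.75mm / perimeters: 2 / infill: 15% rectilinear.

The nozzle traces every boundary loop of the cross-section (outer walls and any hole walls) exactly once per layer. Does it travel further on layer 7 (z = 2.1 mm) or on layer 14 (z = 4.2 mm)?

layer 7 (z = 2.1 mm)

Layer 7 (z = 2.1): the 21.5×11 cube contributes its full rectangle (perimeter 65.00 mm); the cube at (0.5, 9.5) (footprint 20.5×14.5) is included at this height (perimeter 70.00 mm); Combining (union): the regions partially overlap (shared area 30.75 mm²), so the edge portions inside another operand are dropped and the merged outline is re-measured after clipping — boundary = 91.00 mm. So its perimeter = 91.00 mm. Layer 14 (z = 4.2): the cube does not reach this height (z outside [0, 3.5]); the 20.5×14.5 cube at (0.5, 9.5) contributes its full rectangle (perimeter 70.00 mm); Taking the union: only the 20.5×14.5 cube at (0.5, 9.5) is present, so the union is just that shape — boundary = 70.00 mm. So its perimeter = 70.00 mm. Layer 7 is larger (91.00 vs 70.00 mm).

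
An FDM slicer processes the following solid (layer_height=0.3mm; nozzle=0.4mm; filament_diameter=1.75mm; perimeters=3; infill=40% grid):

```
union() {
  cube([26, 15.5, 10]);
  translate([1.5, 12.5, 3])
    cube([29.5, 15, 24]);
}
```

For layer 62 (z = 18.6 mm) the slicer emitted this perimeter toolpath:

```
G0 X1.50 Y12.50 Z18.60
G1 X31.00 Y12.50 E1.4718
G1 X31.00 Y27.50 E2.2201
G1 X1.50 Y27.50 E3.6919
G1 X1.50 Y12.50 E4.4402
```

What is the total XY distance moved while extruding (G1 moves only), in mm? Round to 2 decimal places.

Sum the Euclidean lengths of each G1 segment: total = 89.00 mm.

89.00 mm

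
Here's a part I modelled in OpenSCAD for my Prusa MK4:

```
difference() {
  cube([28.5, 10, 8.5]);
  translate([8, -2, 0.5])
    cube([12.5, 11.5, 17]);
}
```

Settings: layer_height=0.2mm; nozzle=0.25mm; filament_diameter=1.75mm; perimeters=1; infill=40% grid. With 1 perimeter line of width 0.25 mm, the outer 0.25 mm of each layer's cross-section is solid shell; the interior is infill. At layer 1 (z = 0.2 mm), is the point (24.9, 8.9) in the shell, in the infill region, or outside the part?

infill

At z = 0.2 mm: the 28.5×10 cube contributes its full rectangle; the cube at (8, -2) is not intersected at this z (z outside [0.5, 17.5]); Taking the first minus the rest: none of the subtracted shapes is present at this height, so the 28.5×10 cube is unchanged — 1 connected region. Overall, the cross-section is a single solid region. The nearest boundary edge runs (28.50, 10.00)→(0.00, 10.00); distance from the point to it = 1.10 mm. The point is inside the cross-section and 1.10 mm from the nearest boundary — more than the 0.25 mm shell width (1 × 0.25), so it's in the infill interior.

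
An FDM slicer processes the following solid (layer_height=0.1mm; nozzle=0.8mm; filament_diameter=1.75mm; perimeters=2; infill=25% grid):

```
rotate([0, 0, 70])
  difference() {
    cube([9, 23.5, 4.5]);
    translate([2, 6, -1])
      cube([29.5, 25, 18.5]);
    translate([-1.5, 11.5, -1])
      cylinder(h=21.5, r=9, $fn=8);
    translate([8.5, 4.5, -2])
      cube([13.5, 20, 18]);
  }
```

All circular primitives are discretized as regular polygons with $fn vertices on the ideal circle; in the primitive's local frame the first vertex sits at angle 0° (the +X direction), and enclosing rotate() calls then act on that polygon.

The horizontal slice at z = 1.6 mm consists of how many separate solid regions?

At z = 1.6 mm: the cube is present — its section is the full 9×23.5 rectangle; the 29.5×25 cube at (2, 6) contributes its full rectangle; the cylinder at (-1.5, 11.5): section is a regular 8-gon, circumradius r=9; the cube at (8.5, 4.5) is present — its section is the full 13.5×20 rectangle; Subtracting the remaining from the first: starting from the 9×23.5 cube, the 29.5×25 cube at (2, 6) partially overlaps it — only the 122.50 mm² overlap (of its 737.50 mm²) is removed, clipping the outline; the r=9 cylinder at (-1.5, 11.5) partially overlaps it — only the 36.19 mm² overlap (of its 229.10 mm²) is removed, clipping the outline; the 13.5×20 cube at (8.5, 4.5) partially overlaps it — only the 0.75 mm² overlap (of its 270.00 mm²) is removed, clipping the outline — 2 connected regions; (whole slice rotated 70° about Z — lengths, areas and connectivity unchanged). The result has 2 disconnected regions.

2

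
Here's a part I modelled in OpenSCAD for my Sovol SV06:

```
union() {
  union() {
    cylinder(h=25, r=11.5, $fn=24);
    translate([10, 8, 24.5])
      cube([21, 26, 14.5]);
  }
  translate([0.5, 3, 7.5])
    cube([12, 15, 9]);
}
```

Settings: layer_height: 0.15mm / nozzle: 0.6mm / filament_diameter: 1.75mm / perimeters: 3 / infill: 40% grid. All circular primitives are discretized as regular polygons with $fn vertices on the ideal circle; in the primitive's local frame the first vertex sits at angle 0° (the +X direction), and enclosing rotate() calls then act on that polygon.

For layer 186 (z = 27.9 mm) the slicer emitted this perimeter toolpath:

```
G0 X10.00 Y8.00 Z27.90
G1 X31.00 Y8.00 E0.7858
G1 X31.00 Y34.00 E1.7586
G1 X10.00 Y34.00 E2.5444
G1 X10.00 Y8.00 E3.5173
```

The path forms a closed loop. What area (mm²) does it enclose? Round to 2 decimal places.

Apply the shoelace formula to the sequence of (X, Y) vertices; enclosed area = 546.00 mm².

546.00 mm²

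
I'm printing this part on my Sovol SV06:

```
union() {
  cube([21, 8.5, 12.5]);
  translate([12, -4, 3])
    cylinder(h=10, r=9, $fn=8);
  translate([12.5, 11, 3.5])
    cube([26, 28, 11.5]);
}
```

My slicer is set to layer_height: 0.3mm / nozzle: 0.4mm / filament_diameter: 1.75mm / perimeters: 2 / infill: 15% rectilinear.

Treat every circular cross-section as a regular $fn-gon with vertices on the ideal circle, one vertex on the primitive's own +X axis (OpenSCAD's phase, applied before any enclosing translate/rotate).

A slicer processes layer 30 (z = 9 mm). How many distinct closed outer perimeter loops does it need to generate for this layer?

At z = 9 mm: the 21×8.5 cube contributes its full rectangle; the r=9 cylinder at (12, -4) contributes a regular 8-gon of circumradius 9; the cube at (12.5, 11) is present — its section is the full 26×28 rectangle; Taking the union: the regions partially overlap (shared area 49.18 mm²), so overlapping operands fuse into one piece — 2 connected regions. The result has 2 disconnected regions.

2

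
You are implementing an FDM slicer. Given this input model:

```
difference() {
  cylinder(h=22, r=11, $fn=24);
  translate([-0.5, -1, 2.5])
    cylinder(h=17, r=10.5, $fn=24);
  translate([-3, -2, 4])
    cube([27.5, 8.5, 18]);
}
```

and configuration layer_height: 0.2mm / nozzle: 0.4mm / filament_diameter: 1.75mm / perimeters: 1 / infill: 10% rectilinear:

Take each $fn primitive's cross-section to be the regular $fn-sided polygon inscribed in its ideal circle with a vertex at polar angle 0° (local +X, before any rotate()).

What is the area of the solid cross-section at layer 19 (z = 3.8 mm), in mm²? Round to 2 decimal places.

43.00 mm²

At z = 3.8 mm: the r=11 cylinder contributes a regular 24-gon of circumradius 11 (area = (24/2)·11.000²·sin(360°/24) = 375.81 mm²); the r=10.5 cylinder at (-0.5, -1) gives a regular 24-gon of circumradius 10.5 (constant along its height) (area = (24/2)·10.500²·sin(360°/24) = 342.42 mm²); the cube at (-3, -2) does not reach this height (z outside [4, 22]); Subtracting the remaining from the first: starting from the r=11 cylinder (375.81 mm²), the r=10.5 cylinder at (-0.5, -1) partially overlaps it — only the 332.80 mm² overlap (of its 342.42 mm²) is removed, clipping the outline — area = 43.00 mm². Overall, the cross-section is a single solid region. Net area = 43.00 mm².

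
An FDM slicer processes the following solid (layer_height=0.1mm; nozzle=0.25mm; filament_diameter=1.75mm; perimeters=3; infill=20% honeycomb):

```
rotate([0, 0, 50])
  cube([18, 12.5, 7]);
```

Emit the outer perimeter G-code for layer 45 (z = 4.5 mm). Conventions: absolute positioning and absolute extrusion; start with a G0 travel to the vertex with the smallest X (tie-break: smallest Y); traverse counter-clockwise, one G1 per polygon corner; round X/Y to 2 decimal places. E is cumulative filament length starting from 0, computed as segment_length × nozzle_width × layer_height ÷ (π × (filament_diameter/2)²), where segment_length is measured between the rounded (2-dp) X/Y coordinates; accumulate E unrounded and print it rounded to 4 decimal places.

G0 X-9.58 Y8.03 Z4.50
G1 X0.00 Y0.00 E0.1299
G1 X11.57 Y13.79 E0.3170
G1 X1.99 Y21.82 E0.4469
G1 X-9.58 Y8.03 E0.6340

At z = 4.5 mm: the cube (footprint 18×12.5) is included at this height; (rotated 50° about Z; rotation is an isometry so areas/perimeters/island counts are preserved). The outline is a single polygon with 4 vertices. Extrusion per mm of travel: 0.25 × 0.1 / (π × 0.875²) = 0.010394. Accumulating E over each segment gives final E = 0.6340.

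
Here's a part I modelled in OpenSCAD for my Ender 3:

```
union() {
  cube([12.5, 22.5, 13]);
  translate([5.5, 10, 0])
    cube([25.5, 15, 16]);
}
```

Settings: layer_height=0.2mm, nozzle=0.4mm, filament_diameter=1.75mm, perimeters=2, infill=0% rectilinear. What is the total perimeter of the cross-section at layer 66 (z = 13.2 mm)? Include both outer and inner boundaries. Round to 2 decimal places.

At z = 13.2 mm: the cube does not reach this height (z outside [0, 13]); the cube at (5.5, 10) is present — its section is the full 25.5×15 rectangle (perimeter 81.00 mm); Taking the union: only the 25.5×15 cube at (5.5, 10) is present, so the union is just that shape — boundary = 81.00 mm. Overall, the cross-section is a single solid region. Total boundary length (outer) = 81.00 mm.

81.00 mm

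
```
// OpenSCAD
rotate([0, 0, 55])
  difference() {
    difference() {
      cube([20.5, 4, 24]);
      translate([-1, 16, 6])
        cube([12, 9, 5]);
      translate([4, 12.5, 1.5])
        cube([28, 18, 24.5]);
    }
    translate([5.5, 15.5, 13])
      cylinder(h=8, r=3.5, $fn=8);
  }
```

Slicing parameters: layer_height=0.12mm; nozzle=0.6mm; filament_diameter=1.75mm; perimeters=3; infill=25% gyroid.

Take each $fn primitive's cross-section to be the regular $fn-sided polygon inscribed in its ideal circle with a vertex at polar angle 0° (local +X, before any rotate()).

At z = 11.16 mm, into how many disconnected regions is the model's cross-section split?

At z = 11.16 mm: the cube (footprint 20.5×4) is included at this height; the cube at (-1, 16) does not reach this height (z outside [6, 11]); the 28×18 cube at (4, 12.5) contributes its full rectangle; After the difference (first − rest): starting from the 20.5×4 cube, the 28×18 cube at (4, 12.5) misses the remaining region (no effect) — 1 connected region; the cylinder at (5.5, 15.5) is absent (z outside [13, 21]); Subtracting the remaining from the first: none of the subtracted shapes is present at this height, so the result so far is unchanged — 1 connected region; (rotated 55° about Z; rotation is an isometry so areas/perimeters/island counts are preserved). The result has 1 disconnected region.

1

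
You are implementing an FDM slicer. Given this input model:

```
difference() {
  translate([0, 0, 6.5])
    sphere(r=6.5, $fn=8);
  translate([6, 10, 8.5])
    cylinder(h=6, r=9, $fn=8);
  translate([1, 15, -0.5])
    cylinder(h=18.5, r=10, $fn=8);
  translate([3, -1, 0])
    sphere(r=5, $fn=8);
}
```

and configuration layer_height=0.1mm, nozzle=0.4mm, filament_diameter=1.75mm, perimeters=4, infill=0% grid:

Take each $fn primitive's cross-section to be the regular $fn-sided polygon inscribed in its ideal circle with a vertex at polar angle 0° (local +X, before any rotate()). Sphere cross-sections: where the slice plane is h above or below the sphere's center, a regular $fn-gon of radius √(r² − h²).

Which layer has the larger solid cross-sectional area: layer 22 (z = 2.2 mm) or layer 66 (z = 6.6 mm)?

layer 66 (z = 6.6 mm)

Layer 22 (z = 2.2): the r=6.5 sphere slices to a regular 8-gon of circumradius 4.874 (√(r²−h²) with h=4.3 from center) (area = (8/2)·4.874²·sin(360°/8) = 67.20 mm²); the cylinder at (6, 10) does not reach this height (z outside [8.5, 14.5]); the r=10 cylinder at (1, 15) contributes a regular 8-gon of circumradius 10 (area = (8/2)·10.000²·sin(360°/8) = 282.84 mm²); the r=5 sphere at (3, -1) contributes a regular 8-gon of circumradius √(5²−2.2²) = 4.490 (area = (8/2)·4.490²·sin(360°/8) = 57.02 mm²); After the difference (first − rest): starting from the r=6.5 sphere (67.20 mm²), the r=10 cylinder at (1, 15) misses the remaining region (no effect); the r=5 sphere at (3, -1) partially overlaps it — only the 34.44 mm² overlap (of its 57.02 mm²) is removed, clipping the outline — area = 32.76 mm². So its area = 32.76 mm². Layer 66 (z = 6.6): the r=6.5 sphere slices to a regular 8-gon of circumradius 6.499 (√(r²−h²) with h=0.1 from center) (area = (8/2)·6.499²·sin(360°/8) = 119.47 mm²); the cylinder at (6, 10) is not intersected at this z (z outside [8.5, 14.5]); the cylinder at (1, 15): section is a regular 8-gon, circumradius r=10 (area = (8/2)·10.000²·sin(360°/8) = 282.84 mm²); the sphere at (3, -1) is not intersected at this z (|z−center|=6.600 > r=5); After the difference (first − rest): starting from the r=6.5 sphere (119.47 mm²), the r=10 cylinder at (1, 15) partially overlaps it — only the 2.51 mm² overlap (of its 282.84 mm²) is removed, clipping the outline — area = 116.97 mm². So its area = 116.97 mm². Layer 66 is larger (116.97 vs 32.76 mm²).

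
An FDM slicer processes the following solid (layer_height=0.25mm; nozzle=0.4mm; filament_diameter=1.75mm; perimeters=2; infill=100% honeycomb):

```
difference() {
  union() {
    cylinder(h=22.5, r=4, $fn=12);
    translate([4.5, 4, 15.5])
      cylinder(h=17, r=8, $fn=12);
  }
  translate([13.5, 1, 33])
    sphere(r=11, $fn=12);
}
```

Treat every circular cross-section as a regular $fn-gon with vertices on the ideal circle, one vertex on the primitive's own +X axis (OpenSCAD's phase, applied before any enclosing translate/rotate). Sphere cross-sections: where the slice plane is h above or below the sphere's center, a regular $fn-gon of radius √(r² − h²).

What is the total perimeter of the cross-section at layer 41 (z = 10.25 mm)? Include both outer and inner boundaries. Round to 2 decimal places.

At z = 10.25 mm: the r=4 cylinder contributes a regular 12-gon of circumradius 4 (perimeter = 2·12·4.000·sin(180°/12) = 24.85 mm); the cylinder at (4.5, 4) is not intersected at this z (z outside [15.5, 32.5]); Taking the union: only the r=4 cylinder is present, so the union is just that shape — boundary = 24.85 mm; the sphere at (13.5, 1) does not reach this height (|z−center|=22.750 > r=11); Subtracting the remaining from the first: none of the subtracted shapes is present at this height, so the result so far is unchanged — boundary = 24.85 mm. Overall, the cross-section is a single solid region. Total boundary length (outer) = 24.85 mm.

24.85 mm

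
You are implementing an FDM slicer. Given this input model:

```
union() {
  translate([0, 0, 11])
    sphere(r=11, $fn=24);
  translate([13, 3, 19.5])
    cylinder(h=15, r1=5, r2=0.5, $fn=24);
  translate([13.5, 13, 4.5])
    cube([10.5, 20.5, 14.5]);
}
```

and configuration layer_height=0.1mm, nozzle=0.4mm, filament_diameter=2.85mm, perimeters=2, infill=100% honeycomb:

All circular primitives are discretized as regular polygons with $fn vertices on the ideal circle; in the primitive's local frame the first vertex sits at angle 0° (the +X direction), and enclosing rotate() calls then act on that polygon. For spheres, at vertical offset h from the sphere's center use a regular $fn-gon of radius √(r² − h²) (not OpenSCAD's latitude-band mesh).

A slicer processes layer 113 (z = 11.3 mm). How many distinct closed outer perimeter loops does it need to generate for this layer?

At z = 11.3 mm: the r=11 sphere slices to a regular 24-gon of circumradius 10.996 (√(r²−h²) with h=0.3 from center); the cone at (13, 3) does not reach this height (z outside [19.5, 34.5]); the cube at (13.5, 13) (footprint 10.5×20.5) is included at this height; Taking the union: the 2 present regions are separate (no shared area or edge), so areas and boundary lengths simply add and each stays a separate island — 2 connected regions. The result has 2 disconnected regions.

2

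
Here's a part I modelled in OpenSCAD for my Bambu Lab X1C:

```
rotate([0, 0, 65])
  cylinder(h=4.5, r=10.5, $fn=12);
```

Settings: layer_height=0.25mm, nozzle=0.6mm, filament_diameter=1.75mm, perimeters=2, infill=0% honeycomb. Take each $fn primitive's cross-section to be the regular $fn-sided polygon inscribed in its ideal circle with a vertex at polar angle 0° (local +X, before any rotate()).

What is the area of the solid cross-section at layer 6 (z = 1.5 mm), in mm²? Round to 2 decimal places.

330.75 mm²

At z = 1.5 mm: the cylinder: section is a regular 12-gon, circumradius r=10.5 (area = (12/2)·10.500²·sin(360°/12) = 330.75 mm²); (rotated 65° about Z; rotation is an isometry so areas/perimeters/island counts are preserved). Overall, the cross-section is a single solid region. Net area = 330.75 mm².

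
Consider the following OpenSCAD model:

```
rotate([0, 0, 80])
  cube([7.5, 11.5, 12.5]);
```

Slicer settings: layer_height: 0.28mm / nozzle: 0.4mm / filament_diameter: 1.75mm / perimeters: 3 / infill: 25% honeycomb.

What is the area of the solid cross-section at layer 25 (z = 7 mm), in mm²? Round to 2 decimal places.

86.25 mm²

At z = 7 mm: the cube is present — its section is the full 7.5×11.5 rectangle (area 86.25 mm²); (whole slice rotated 80° about Z — lengths, areas and connectivity unchanged). Overall, the cross-section is a single solid region. Net area = 86.25 mm².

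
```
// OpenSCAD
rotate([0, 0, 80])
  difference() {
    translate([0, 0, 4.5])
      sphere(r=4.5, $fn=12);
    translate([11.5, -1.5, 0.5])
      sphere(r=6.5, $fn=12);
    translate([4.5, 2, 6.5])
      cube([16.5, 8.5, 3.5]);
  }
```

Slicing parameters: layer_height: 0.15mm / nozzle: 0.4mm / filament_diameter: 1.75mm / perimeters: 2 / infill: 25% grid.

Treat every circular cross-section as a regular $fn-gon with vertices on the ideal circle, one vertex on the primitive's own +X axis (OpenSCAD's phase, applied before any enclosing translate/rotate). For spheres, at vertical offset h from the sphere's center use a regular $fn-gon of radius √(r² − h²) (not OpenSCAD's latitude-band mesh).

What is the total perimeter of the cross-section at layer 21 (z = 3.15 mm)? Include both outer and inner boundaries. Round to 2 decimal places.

26.66 mm

At z = 3.15 mm: the sphere: section is a regular 12-gon, circumradius = √(r²−h²) = √(4.5²−1.35²) = 4.293 (perimeter = 2·12·4.293·sin(180°/12) = 26.66 mm); the sphere at (11.5, -1.5): section is a regular 12-gon, circumradius = √(r²−h²) = √(6.5²−2.65²) = 5.935 (perimeter = 2·12·5.935·sin(180°/12) = 36.87 mm); the cube at (4.5, 2) is absent (z outside [6.5, 10]); After the difference (first − rest): starting from the r=4.5 sphere, the r=6.5 sphere at (11.5, -1.5) misses the remaining region (no effect) — boundary = 26.66 mm; (rotated 80° about Z; rotation is an isometry so areas/perimeters/island counts are preserved). Overall, the cross-section is a single solid region. Total boundary length (outer) = 26.66 mm.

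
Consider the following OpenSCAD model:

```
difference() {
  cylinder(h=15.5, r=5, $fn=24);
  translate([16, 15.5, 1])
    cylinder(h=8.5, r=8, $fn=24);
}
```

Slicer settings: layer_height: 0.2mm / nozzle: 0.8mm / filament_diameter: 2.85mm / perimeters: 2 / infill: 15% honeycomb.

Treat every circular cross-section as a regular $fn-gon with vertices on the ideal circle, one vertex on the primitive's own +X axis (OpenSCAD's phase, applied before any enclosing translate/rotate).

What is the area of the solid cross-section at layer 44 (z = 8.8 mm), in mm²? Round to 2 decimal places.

At z = 8.8 mm: the r=5 cylinder gives a regular 24-gon of circumradius 5 (constant along its height) (area = (24/2)·5.000²·sin(360°/24) = 77.65 mm²); the r=8 cylinder at (16, 15.5) gives a regular 24-gon of circumradius 8 (constant along its height) (area = (24/2)·8.000²·sin(360°/24) = 198.77 mm²); Subtracting the remaining from the first: starting from the r=5 cylinder (77.65 mm²), the r=8 cylinder at (16, 15.5) misses the remaining region (no effect) — area = 77.65 mm². Overall, the cross-section is a single solid region. Net area = 77.65 mm².

77.65 mm²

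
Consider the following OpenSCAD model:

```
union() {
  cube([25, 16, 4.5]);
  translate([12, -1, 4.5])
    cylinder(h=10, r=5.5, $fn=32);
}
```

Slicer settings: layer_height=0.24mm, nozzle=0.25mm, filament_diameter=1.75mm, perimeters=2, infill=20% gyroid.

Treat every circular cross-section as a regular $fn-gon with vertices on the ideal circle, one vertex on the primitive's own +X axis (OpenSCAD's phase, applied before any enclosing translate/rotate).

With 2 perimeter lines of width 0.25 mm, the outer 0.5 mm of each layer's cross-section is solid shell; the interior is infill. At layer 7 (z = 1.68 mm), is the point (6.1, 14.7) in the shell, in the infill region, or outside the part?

At z = 1.68 mm: the 25×16 cube contributes its full rectangle; the cylinder at (12, -1) is absent (z outside [4.5, 14.5]); Merging all regions: only the 25×16 cube is present, so the union is just that shape — 1 connected region. Overall, the cross-section is a single solid region. The nearest boundary edge runs (25.00, 16.00)→(0.00, 16.00); distance from the point to it = 1.30 mm. The point is inside the cross-section and 1.30 mm from the nearest boundary — more than the 0.5 mm shell width (2 × 0.25), so it's in the infill interior.

infill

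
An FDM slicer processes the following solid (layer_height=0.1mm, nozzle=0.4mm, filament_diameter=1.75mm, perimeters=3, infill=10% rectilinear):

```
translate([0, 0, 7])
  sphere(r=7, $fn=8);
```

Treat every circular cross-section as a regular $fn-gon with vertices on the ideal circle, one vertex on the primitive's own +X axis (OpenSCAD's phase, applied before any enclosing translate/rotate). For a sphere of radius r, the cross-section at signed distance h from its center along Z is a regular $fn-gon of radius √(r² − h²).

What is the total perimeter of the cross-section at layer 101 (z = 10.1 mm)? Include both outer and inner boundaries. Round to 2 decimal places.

At z = 10.1 mm: the r=7 sphere contributes a regular 8-gon of circumradius √(7²−3.1²) = 6.276 (perimeter = 2·8·6.276·sin(180°/8) = 38.43 mm). Overall, the cross-section is a single solid region. Total boundary length (outer) = 38.43 mm.

38.43 mm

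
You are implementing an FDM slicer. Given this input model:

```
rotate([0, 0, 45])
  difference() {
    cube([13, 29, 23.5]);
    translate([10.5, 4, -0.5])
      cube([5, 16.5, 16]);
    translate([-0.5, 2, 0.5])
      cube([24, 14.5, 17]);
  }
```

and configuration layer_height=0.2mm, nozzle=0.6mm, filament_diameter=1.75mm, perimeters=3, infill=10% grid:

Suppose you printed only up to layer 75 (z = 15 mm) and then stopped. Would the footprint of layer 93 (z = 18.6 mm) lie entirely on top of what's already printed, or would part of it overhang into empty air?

Compare the two slices. At z = 15: the 13×29 cube contributes its full rectangle (area 377.00 mm²); the 5×16.5 cube at (10.5, 4) contributes its full rectangle (area 82.50 mm²); the cube at (-0.5, 2) is present — its section is the full 24×14.5 rectangle (area 348.00 mm²); After the difference (first − rest): starting from the 13×29 cube (377.00 mm²), the 5×16.5 cube at (10.5, 4) partially overlaps it — only the 41.25 mm² overlap (of its 82.50 mm²) is removed, clipping the outline; the 24×14.5 cube at (-0.5, 2) partially overlaps it — only the 157.25 mm² overlap (of its 348.00 mm²) is removed, clipping the outline — area = 178.50 mm²; (rotated 45° about Z; rotation is an isometry so areas/perimeters/island counts are preserved). At z = 18.6: the cube is present — its section is the full 13×29 rectangle (area 377.00 mm²); the cube at (10.5, 4) is absent (z outside [-0.5, 15.5]); the cube at (-0.5, 2) is absent (z outside [0.5, 17.5]); Subtracting the remaining from the first: none of the subtracted shapes is present at this height, so the 13×29 cube is unchanged — area = 377.00 mm²; (rotated 45° about Z; rotation is an isometry so areas/perimeters/island counts are preserved). Checking containment: at z = 18.6 the cross-section extends beyond the z = 15 cross-section by about 198.50 mm².

part overhangs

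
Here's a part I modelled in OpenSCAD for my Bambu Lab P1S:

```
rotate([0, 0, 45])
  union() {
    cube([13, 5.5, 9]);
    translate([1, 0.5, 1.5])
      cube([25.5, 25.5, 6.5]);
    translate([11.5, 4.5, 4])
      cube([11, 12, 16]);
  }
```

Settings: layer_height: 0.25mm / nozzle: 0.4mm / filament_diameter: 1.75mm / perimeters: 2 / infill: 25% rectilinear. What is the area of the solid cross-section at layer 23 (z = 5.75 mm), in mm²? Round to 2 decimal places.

661.75 mm²

At z = 5.75 mm: the cube is present — its section is the full 13×5.5 rectangle (area 71.50 mm²); the cube at (1, 0.5) is present — its section is the full 25.5×25.5 rectangle (area 650.25 mm²); the 11×12 cube at (11.5, 4.5) contributes its full rectangle (area 132.00 mm²); Combining (union): the regions partially overlap — summed areas 853.75 mm² minus the doubly-counted overlap 192.00 mm² gives 661.75 mm² — area = 661.75 mm²; (whole slice rotated 45° about Z — lengths, areas and connectivity unchanged). Overall, the cross-section is a single solid region. Net area = 661.75 mm².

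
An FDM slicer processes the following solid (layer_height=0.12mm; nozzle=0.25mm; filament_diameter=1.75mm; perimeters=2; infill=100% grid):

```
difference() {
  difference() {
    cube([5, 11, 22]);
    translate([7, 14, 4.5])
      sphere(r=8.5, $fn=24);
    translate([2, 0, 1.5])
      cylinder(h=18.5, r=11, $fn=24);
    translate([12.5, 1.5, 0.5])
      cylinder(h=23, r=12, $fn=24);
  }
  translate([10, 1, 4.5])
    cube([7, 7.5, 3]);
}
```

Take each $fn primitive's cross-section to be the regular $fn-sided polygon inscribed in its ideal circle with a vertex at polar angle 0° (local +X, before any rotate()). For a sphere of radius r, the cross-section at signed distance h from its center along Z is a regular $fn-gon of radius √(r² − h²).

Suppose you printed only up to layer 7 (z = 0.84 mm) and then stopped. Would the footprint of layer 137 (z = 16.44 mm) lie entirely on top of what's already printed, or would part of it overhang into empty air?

Compare the two slices. At z = 0.84: the 5×11 cube contributes its full rectangle (area 55.00 mm²); the sphere at (7, 14): section is a regular 24-gon, circumradius = √(r²−h²) = √(8.5²−3.66²) = 7.672 (area = (24/2)·7.672²·sin(360°/24) = 182.79 mm²); the cylinder at (2, 0) does not reach this height (z outside [1.5, 20]); the r=12 cylinder at (12.5, 1.5) contributes a regular 24-gon of circumradius 12 (area = (24/2)·12.000²·sin(360°/24) = 447.24 mm²); Taking the first minus the rest: starting from the 5×11 cube (55.00 mm²), the r=8.5 sphere at (7, 14) partially overlaps it — only the 14.34 mm² overlap (of its 182.79 mm²) is removed, clipping the outline; the r=12 cylinder at (12.5, 1.5) partially overlaps it — only the 29.26 mm² overlap (of its 447.24 mm²) is removed, clipping the outline — area = 11.40 mm²; the cube at (10, 1) is not intersected at this z (z outside [4.5, 7.5]); Taking the first minus the rest: none of the subtracted shapes is present at this height, so that combined region is unchanged — area = 11.40 mm². At z = 16.44: the 5×11 cube contributes its full rectangle (area 55.00 mm²); the sphere at (7, 14) is absent (|z−center|=11.940 > r=8.5); the r=11 cylinder at (2, 0) contributes a regular 24-gon of circumradius 11 (area = (24/2)·11.000²·sin(360°/24) = 375.81 mm²); the cylinder at (12.5, 1.5): section is a regular 24-gon, circumradius r=12 (area = (24/2)·12.000²·sin(360°/24) = 447.24 mm²); Subtracting the remaining from the first: starting from the 5×11 cube (55.00 mm²), the r=11 cylinder at (2, 0) partially overlaps it — only the 54.14 mm² overlap (of its 375.81 mm²) is removed, clipping the outline; the r=12 cylinder at (12.5, 1.5) partially overlaps it — only the 0.01 mm² overlap (of its 447.24 mm²) is removed, clipping the outline — area = 0.85 mm²; the cube at (10, 1) is absent (z outside [4.5, 7.5]); Taking the first minus the rest: none of the subtracted shapes is present at this height, so that combined region is unchanged — area = 0.85 mm². Checking containment: at z = 16.44 the cross-section extends beyond the z = 0.84 cross-section by about 0.83 mm².

part overhangs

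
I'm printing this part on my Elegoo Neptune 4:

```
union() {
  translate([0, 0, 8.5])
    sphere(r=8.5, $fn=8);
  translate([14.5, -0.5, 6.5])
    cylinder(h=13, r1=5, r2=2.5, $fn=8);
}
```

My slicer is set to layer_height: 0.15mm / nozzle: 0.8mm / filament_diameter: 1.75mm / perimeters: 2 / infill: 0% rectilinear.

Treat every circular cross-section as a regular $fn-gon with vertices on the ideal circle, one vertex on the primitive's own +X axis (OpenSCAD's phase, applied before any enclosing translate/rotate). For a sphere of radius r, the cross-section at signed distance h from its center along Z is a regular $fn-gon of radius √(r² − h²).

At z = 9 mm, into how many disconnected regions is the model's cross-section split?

2

At z = 9 mm: the sphere: section is a regular 8-gon, circumradius = √(r²−h²) = √(8.5²−0.5²) = 8.485; the cone at (14.5, -0.5) contributes a regular 8-gon of circumradius 4.519 (interpolated between r1=5 and r2=2.5 at t=0.192); Combining (union): the 2 present regions are separate (no shared area or edge), so areas and boundary lengths simply add and each stays a separate island — 2 connected regions. The result has 2 disconnected regions.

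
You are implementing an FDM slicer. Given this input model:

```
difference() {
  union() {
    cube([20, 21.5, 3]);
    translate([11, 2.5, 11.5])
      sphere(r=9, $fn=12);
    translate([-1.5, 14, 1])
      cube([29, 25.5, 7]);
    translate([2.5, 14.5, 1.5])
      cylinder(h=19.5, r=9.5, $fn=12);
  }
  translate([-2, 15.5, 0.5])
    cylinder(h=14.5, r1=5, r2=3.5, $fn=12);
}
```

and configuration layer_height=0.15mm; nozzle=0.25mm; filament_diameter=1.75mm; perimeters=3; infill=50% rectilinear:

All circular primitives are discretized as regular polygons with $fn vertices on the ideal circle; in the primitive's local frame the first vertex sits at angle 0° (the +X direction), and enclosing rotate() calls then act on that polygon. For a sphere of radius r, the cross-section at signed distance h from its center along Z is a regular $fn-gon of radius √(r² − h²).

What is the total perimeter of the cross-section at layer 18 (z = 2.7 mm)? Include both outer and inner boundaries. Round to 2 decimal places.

165.43 mm

At z = 2.7 mm: the cube is present — its section is the full 20×21.5 rectangle (perimeter 83.00 mm); the r=9 sphere at (11, 2.5) contributes a regular 12-gon of circumradius √(9²−8.8²) = 1.887 (perimeter = 2·12·1.887·sin(180°/12) = 11.72 mm); the cube at (-1.5, 14) (footprint 29×25.5) is included at this height (perimeter 109.00 mm); the cylinder at (2.5, 14.5): section is a regular 12-gon, circumradius r=9.5 (perimeter = 2·12·9.500·sin(180°/12) = 59.01 mm); Taking the union: the regions partially overlap (shared area 355.57 mm²), so the edge portions inside another operand are dropped and the merged outline is re-measured after clipping — boundary = 141.02 mm; the cone at (-2, 15.5) (r1=5→r2=3.5) has section circumradius 4.772 here — a regular 12-gon (perimeter = 2·12·4.772·sin(180°/12) = 29.64 mm); Subtracting the remaining from the first: starting from the result so far, the cone at (-2, 15.5) partially overlaps it — only the 68.23 mm² overlap (of its 68.33 mm²) is removed, clipping the outline — boundary = 165.43 mm. Overall, the cross-section is a single solid region. Total boundary length (outer) = 165.43 mm.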